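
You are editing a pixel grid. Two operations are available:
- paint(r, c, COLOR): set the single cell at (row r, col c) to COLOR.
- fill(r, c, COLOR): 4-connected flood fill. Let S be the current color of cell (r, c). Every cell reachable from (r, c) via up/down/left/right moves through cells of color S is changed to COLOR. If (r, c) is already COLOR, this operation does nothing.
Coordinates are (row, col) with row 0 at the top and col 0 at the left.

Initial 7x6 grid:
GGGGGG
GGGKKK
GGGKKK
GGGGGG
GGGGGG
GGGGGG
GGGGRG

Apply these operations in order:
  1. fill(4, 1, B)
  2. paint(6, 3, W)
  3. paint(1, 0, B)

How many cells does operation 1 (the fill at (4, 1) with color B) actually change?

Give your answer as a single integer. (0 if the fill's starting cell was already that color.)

Answer: 35

Derivation:
After op 1 fill(4,1,B) [35 cells changed]:
BBBBBB
BBBKKK
BBBKKK
BBBBBB
BBBBBB
BBBBBB
BBBBRB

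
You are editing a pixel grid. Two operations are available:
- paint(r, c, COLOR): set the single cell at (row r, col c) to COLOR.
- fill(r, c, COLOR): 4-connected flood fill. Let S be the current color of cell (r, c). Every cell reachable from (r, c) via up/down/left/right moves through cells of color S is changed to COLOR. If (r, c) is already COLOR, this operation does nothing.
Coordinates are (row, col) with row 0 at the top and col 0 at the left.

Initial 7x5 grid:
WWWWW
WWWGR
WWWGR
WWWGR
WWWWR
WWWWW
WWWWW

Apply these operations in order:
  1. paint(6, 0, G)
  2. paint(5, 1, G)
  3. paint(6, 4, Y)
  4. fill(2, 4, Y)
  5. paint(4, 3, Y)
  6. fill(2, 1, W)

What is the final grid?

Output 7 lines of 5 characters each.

Answer: WWWWW
WWWGY
WWWGY
WWWGY
WWWYY
WGWWW
GWWWY

Derivation:
After op 1 paint(6,0,G):
WWWWW
WWWGR
WWWGR
WWWGR
WWWWR
WWWWW
GWWWW
After op 2 paint(5,1,G):
WWWWW
WWWGR
WWWGR
WWWGR
WWWWR
WGWWW
GWWWW
After op 3 paint(6,4,Y):
WWWWW
WWWGR
WWWGR
WWWGR
WWWWR
WGWWW
GWWWY
After op 4 fill(2,4,Y) [4 cells changed]:
WWWWW
WWWGY
WWWGY
WWWGY
WWWWY
WGWWW
GWWWY
After op 5 paint(4,3,Y):
WWWWW
WWWGY
WWWGY
WWWGY
WWWYY
WGWWW
GWWWY
After op 6 fill(2,1,W) [0 cells changed]:
WWWWW
WWWGY
WWWGY
WWWGY
WWWYY
WGWWW
GWWWY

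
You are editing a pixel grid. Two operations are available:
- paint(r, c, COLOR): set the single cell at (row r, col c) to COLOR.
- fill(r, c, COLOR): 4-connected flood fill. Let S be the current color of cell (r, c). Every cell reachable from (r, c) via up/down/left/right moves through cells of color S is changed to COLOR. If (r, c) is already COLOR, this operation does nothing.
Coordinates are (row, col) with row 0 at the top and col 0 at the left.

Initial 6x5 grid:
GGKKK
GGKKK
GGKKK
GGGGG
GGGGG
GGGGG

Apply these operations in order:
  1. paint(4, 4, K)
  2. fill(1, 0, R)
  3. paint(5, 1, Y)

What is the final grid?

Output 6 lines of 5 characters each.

Answer: RRKKK
RRKKK
RRKKK
RRRRR
RRRRK
RYRRR

Derivation:
After op 1 paint(4,4,K):
GGKKK
GGKKK
GGKKK
GGGGG
GGGGK
GGGGG
After op 2 fill(1,0,R) [20 cells changed]:
RRKKK
RRKKK
RRKKK
RRRRR
RRRRK
RRRRR
After op 3 paint(5,1,Y):
RRKKK
RRKKK
RRKKK
RRRRR
RRRRK
RYRRR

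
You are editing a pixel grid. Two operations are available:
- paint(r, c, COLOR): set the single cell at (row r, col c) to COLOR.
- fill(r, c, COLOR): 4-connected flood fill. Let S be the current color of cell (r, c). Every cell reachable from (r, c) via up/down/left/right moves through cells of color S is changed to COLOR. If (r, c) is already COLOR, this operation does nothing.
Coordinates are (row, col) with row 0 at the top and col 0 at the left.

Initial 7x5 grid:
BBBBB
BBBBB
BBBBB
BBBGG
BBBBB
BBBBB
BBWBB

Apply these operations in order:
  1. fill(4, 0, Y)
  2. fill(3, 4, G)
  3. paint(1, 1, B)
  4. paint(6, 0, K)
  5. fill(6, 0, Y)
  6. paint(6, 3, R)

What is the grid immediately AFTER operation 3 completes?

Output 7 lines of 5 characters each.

After op 1 fill(4,0,Y) [32 cells changed]:
YYYYY
YYYYY
YYYYY
YYYGG
YYYYY
YYYYY
YYWYY
After op 2 fill(3,4,G) [0 cells changed]:
YYYYY
YYYYY
YYYYY
YYYGG
YYYYY
YYYYY
YYWYY
After op 3 paint(1,1,B):
YYYYY
YBYYY
YYYYY
YYYGG
YYYYY
YYYYY
YYWYY

Answer: YYYYY
YBYYY
YYYYY
YYYGG
YYYYY
YYYYY
YYWYY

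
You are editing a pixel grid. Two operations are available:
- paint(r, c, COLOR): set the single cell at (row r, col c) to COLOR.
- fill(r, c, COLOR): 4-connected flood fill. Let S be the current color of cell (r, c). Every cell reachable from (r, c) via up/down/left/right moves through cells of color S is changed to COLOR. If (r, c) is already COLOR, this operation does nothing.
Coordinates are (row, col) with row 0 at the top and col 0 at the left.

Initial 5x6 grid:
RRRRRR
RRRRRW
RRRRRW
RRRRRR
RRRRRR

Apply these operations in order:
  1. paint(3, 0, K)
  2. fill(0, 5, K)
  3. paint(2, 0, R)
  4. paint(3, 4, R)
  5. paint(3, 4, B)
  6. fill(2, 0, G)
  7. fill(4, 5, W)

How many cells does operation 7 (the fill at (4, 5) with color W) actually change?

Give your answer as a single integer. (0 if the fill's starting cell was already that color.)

After op 1 paint(3,0,K):
RRRRRR
RRRRRW
RRRRRW
KRRRRR
RRRRRR
After op 2 fill(0,5,K) [27 cells changed]:
KKKKKK
KKKKKW
KKKKKW
KKKKKK
KKKKKK
After op 3 paint(2,0,R):
KKKKKK
KKKKKW
RKKKKW
KKKKKK
KKKKKK
After op 4 paint(3,4,R):
KKKKKK
KKKKKW
RKKKKW
KKKKRK
KKKKKK
After op 5 paint(3,4,B):
KKKKKK
KKKKKW
RKKKKW
KKKKBK
KKKKKK
After op 6 fill(2,0,G) [1 cells changed]:
KKKKKK
KKKKKW
GKKKKW
KKKKBK
KKKKKK
After op 7 fill(4,5,W) [26 cells changed]:
WWWWWW
WWWWWW
GWWWWW
WWWWBW
WWWWWW

Answer: 26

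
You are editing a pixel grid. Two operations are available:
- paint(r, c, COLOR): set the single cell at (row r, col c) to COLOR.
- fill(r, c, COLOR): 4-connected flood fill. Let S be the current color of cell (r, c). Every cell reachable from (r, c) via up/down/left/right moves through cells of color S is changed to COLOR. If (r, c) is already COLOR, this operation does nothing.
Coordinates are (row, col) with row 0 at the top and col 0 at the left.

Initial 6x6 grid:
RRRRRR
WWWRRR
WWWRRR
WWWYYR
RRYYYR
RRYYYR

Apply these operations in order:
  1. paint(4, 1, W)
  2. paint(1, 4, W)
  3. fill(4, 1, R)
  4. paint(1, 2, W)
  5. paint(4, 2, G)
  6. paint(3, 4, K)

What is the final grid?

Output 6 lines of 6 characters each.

After op 1 paint(4,1,W):
RRRRRR
WWWRRR
WWWRRR
WWWYYR
RWYYYR
RRYYYR
After op 2 paint(1,4,W):
RRRRRR
WWWRWR
WWWRRR
WWWYYR
RWYYYR
RRYYYR
After op 3 fill(4,1,R) [10 cells changed]:
RRRRRR
RRRRWR
RRRRRR
RRRYYR
RRYYYR
RRYYYR
After op 4 paint(1,2,W):
RRRRRR
RRWRWR
RRRRRR
RRRYYR
RRYYYR
RRYYYR
After op 5 paint(4,2,G):
RRRRRR
RRWRWR
RRRRRR
RRRYYR
RRGYYR
RRYYYR
After op 6 paint(3,4,K):
RRRRRR
RRWRWR
RRRRRR
RRRYKR
RRGYYR
RRYYYR

Answer: RRRRRR
RRWRWR
RRRRRR
RRRYKR
RRGYYR
RRYYYR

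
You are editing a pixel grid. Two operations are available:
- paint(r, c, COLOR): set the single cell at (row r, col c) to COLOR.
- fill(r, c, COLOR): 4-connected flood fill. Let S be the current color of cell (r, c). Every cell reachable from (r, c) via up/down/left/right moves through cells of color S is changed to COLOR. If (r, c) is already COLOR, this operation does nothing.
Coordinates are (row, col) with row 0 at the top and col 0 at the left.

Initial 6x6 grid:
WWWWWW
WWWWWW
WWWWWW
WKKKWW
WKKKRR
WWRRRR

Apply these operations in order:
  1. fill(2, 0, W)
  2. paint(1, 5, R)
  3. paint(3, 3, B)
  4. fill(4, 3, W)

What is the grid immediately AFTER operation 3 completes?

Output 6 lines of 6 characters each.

After op 1 fill(2,0,W) [0 cells changed]:
WWWWWW
WWWWWW
WWWWWW
WKKKWW
WKKKRR
WWRRRR
After op 2 paint(1,5,R):
WWWWWW
WWWWWR
WWWWWW
WKKKWW
WKKKRR
WWRRRR
After op 3 paint(3,3,B):
WWWWWW
WWWWWR
WWWWWW
WKKBWW
WKKKRR
WWRRRR

Answer: WWWWWW
WWWWWR
WWWWWW
WKKBWW
WKKKRR
WWRRRR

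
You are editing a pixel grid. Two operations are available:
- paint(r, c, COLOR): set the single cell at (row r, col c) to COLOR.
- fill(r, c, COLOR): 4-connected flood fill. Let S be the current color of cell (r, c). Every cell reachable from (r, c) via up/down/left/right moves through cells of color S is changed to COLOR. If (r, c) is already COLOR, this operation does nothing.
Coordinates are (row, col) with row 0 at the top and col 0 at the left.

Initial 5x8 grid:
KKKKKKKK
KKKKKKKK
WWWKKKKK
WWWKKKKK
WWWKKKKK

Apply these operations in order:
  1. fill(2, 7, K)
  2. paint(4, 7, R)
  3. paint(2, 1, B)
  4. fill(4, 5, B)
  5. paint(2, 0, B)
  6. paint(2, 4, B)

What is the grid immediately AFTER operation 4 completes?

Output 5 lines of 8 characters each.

Answer: BBBBBBBB
BBBBBBBB
WBWBBBBB
WWWBBBBB
WWWBBBBR

Derivation:
After op 1 fill(2,7,K) [0 cells changed]:
KKKKKKKK
KKKKKKKK
WWWKKKKK
WWWKKKKK
WWWKKKKK
After op 2 paint(4,7,R):
KKKKKKKK
KKKKKKKK
WWWKKKKK
WWWKKKKK
WWWKKKKR
After op 3 paint(2,1,B):
KKKKKKKK
KKKKKKKK
WBWKKKKK
WWWKKKKK
WWWKKKKR
After op 4 fill(4,5,B) [30 cells changed]:
BBBBBBBB
BBBBBBBB
WBWBBBBB
WWWBBBBB
WWWBBBBR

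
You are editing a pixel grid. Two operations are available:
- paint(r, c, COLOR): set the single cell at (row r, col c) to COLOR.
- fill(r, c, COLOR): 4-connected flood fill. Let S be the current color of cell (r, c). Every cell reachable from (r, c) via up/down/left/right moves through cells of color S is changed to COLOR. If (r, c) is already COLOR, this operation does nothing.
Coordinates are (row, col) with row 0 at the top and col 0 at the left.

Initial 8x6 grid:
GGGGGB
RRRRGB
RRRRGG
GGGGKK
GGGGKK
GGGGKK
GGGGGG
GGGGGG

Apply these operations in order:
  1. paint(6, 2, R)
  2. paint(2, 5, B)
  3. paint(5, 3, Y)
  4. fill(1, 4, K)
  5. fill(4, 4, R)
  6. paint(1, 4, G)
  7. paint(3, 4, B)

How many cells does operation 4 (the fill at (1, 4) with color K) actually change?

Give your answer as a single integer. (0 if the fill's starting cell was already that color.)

After op 1 paint(6,2,R):
GGGGGB
RRRRGB
RRRRGG
GGGGKK
GGGGKK
GGGGKK
GGRGGG
GGGGGG
After op 2 paint(2,5,B):
GGGGGB
RRRRGB
RRRRGB
GGGGKK
GGGGKK
GGGGKK
GGRGGG
GGGGGG
After op 3 paint(5,3,Y):
GGGGGB
RRRRGB
RRRRGB
GGGGKK
GGGGKK
GGGYKK
GGRGGG
GGGGGG
After op 4 fill(1,4,K) [7 cells changed]:
KKKKKB
RRRRKB
RRRRKB
GGGGKK
GGGGKK
GGGYKK
GGRGGG
GGGGGG

Answer: 7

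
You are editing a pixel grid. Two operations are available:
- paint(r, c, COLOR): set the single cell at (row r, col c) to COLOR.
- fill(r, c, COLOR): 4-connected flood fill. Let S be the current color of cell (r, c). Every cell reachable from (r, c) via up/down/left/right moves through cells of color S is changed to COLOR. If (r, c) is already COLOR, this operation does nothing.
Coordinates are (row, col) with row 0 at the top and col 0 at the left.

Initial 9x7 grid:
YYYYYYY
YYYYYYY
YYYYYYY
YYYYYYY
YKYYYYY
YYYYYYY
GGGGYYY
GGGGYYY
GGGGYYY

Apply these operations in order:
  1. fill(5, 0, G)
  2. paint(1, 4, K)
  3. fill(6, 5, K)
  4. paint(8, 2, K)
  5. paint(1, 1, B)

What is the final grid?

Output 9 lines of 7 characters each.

After op 1 fill(5,0,G) [50 cells changed]:
GGGGGGG
GGGGGGG
GGGGGGG
GGGGGGG
GKGGGGG
GGGGGGG
GGGGGGG
GGGGGGG
GGGGGGG
After op 2 paint(1,4,K):
GGGGGGG
GGGGKGG
GGGGGGG
GGGGGGG
GKGGGGG
GGGGGGG
GGGGGGG
GGGGGGG
GGGGGGG
After op 3 fill(6,5,K) [61 cells changed]:
KKKKKKK
KKKKKKK
KKKKKKK
KKKKKKK
KKKKKKK
KKKKKKK
KKKKKKK
KKKKKKK
KKKKKKK
After op 4 paint(8,2,K):
KKKKKKK
KKKKKKK
KKKKKKK
KKKKKKK
KKKKKKK
KKKKKKK
KKKKKKK
KKKKKKK
KKKKKKK
After op 5 paint(1,1,B):
KKKKKKK
KBKKKKK
KKKKKKK
KKKKKKK
KKKKKKK
KKKKKKK
KKKKKKK
KKKKKKK
KKKKKKK

Answer: KKKKKKK
KBKKKKK
KKKKKKK
KKKKKKK
KKKKKKK
KKKKKKK
KKKKKKK
KKKKKKK
KKKKKKK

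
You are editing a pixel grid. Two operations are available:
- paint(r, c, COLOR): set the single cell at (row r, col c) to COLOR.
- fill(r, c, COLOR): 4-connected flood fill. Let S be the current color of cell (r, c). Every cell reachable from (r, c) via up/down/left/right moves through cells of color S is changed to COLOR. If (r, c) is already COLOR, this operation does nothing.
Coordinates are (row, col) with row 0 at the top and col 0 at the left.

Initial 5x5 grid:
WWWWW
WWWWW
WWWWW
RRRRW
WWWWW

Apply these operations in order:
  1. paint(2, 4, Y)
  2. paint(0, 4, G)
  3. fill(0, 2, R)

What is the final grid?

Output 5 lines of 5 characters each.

After op 1 paint(2,4,Y):
WWWWW
WWWWW
WWWWY
RRRRW
WWWWW
After op 2 paint(0,4,G):
WWWWG
WWWWW
WWWWY
RRRRW
WWWWW
After op 3 fill(0,2,R) [13 cells changed]:
RRRRG
RRRRR
RRRRY
RRRRW
WWWWW

Answer: RRRRG
RRRRR
RRRRY
RRRRW
WWWWW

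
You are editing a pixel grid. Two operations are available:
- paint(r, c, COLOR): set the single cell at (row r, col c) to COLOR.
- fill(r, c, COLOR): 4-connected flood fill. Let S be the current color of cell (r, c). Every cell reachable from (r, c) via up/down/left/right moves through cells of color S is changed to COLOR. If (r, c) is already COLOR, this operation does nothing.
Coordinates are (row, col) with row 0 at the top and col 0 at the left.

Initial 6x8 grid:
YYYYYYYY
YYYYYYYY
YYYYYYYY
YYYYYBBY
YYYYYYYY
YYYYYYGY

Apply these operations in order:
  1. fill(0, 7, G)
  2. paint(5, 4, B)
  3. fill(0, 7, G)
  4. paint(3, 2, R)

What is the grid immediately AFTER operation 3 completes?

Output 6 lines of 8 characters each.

After op 1 fill(0,7,G) [45 cells changed]:
GGGGGGGG
GGGGGGGG
GGGGGGGG
GGGGGBBG
GGGGGGGG
GGGGGGGG
After op 2 paint(5,4,B):
GGGGGGGG
GGGGGGGG
GGGGGGGG
GGGGGBBG
GGGGGGGG
GGGGBGGG
After op 3 fill(0,7,G) [0 cells changed]:
GGGGGGGG
GGGGGGGG
GGGGGGGG
GGGGGBBG
GGGGGGGG
GGGGBGGG

Answer: GGGGGGGG
GGGGGGGG
GGGGGGGG
GGGGGBBG
GGGGGGGG
GGGGBGGG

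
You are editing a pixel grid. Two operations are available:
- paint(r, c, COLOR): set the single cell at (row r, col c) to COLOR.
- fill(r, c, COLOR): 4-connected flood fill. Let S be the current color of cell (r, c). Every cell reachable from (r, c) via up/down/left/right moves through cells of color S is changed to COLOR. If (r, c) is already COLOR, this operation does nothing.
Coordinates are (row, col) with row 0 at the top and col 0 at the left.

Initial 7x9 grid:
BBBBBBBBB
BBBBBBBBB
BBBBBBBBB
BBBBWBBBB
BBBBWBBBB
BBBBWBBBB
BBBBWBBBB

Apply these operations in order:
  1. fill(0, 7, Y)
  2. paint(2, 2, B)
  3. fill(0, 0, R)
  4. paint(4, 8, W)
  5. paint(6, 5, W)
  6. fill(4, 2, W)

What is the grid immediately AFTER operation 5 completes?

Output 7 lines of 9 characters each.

After op 1 fill(0,7,Y) [59 cells changed]:
YYYYYYYYY
YYYYYYYYY
YYYYYYYYY
YYYYWYYYY
YYYYWYYYY
YYYYWYYYY
YYYYWYYYY
After op 2 paint(2,2,B):
YYYYYYYYY
YYYYYYYYY
YYBYYYYYY
YYYYWYYYY
YYYYWYYYY
YYYYWYYYY
YYYYWYYYY
After op 3 fill(0,0,R) [58 cells changed]:
RRRRRRRRR
RRRRRRRRR
RRBRRRRRR
RRRRWRRRR
RRRRWRRRR
RRRRWRRRR
RRRRWRRRR
After op 4 paint(4,8,W):
RRRRRRRRR
RRRRRRRRR
RRBRRRRRR
RRRRWRRRR
RRRRWRRRW
RRRRWRRRR
RRRRWRRRR
After op 5 paint(6,5,W):
RRRRRRRRR
RRRRRRRRR
RRBRRRRRR
RRRRWRRRR
RRRRWRRRW
RRRRWRRRR
RRRRWWRRR

Answer: RRRRRRRRR
RRRRRRRRR
RRBRRRRRR
RRRRWRRRR
RRRRWRRRW
RRRRWRRRR
RRRRWWRRR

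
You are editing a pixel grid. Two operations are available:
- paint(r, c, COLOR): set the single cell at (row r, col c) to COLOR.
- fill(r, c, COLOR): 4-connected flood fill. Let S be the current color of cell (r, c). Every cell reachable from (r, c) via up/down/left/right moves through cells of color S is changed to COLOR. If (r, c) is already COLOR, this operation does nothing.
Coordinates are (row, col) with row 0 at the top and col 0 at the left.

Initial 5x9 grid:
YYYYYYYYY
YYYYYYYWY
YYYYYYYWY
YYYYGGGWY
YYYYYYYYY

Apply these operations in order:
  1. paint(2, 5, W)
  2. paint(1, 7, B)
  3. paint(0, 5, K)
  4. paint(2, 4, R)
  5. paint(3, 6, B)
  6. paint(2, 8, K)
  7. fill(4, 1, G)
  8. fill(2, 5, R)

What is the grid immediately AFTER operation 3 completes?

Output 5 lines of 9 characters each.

After op 1 paint(2,5,W):
YYYYYYYYY
YYYYYYYWY
YYYYYWYWY
YYYYGGGWY
YYYYYYYYY
After op 2 paint(1,7,B):
YYYYYYYYY
YYYYYYYBY
YYYYYWYWY
YYYYGGGWY
YYYYYYYYY
After op 3 paint(0,5,K):
YYYYYKYYY
YYYYYYYBY
YYYYYWYWY
YYYYGGGWY
YYYYYYYYY

Answer: YYYYYKYYY
YYYYYYYBY
YYYYYWYWY
YYYYGGGWY
YYYYYYYYY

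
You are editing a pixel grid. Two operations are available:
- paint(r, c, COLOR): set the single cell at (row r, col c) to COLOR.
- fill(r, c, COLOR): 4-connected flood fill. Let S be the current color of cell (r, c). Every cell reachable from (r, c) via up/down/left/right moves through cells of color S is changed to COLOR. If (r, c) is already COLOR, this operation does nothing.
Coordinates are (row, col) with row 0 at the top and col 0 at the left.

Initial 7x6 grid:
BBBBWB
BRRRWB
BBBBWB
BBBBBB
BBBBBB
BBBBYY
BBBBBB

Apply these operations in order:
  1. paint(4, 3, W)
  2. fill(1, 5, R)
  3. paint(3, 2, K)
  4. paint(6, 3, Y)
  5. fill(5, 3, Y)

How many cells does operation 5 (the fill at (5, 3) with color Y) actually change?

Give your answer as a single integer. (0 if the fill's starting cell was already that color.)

Answer: 32

Derivation:
After op 1 paint(4,3,W):
BBBBWB
BRRRWB
BBBBWB
BBBBBB
BBBWBB
BBBBYY
BBBBBB
After op 2 fill(1,5,R) [33 cells changed]:
RRRRWR
RRRRWR
RRRRWR
RRRRRR
RRRWRR
RRRRYY
RRRRRR
After op 3 paint(3,2,K):
RRRRWR
RRRRWR
RRRRWR
RRKRRR
RRRWRR
RRRRYY
RRRRRR
After op 4 paint(6,3,Y):
RRRRWR
RRRRWR
RRRRWR
RRKRRR
RRRWRR
RRRRYY
RRRYRR
After op 5 fill(5,3,Y) [32 cells changed]:
YYYYWY
YYYYWY
YYYYWY
YYKYYY
YYYWYY
YYYYYY
YYYYRR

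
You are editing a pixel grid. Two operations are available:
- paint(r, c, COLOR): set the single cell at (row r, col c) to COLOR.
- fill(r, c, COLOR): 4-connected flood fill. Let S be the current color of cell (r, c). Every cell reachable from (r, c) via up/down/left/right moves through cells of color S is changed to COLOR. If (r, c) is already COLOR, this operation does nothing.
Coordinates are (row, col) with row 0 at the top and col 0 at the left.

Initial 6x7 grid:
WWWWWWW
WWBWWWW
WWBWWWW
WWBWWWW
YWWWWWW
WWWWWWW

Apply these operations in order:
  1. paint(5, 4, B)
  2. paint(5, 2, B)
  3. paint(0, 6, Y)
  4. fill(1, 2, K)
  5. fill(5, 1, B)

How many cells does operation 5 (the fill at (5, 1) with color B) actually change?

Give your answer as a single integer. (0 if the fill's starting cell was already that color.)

After op 1 paint(5,4,B):
WWWWWWW
WWBWWWW
WWBWWWW
WWBWWWW
YWWWWWW
WWWWBWW
After op 2 paint(5,2,B):
WWWWWWW
WWBWWWW
WWBWWWW
WWBWWWW
YWWWWWW
WWBWBWW
After op 3 paint(0,6,Y):
WWWWWWY
WWBWWWW
WWBWWWW
WWBWWWW
YWWWWWW
WWBWBWW
After op 4 fill(1,2,K) [3 cells changed]:
WWWWWWY
WWKWWWW
WWKWWWW
WWKWWWW
YWWWWWW
WWBWBWW
After op 5 fill(5,1,B) [35 cells changed]:
BBBBBBY
BBKBBBB
BBKBBBB
BBKBBBB
YBBBBBB
BBBBBBB

Answer: 35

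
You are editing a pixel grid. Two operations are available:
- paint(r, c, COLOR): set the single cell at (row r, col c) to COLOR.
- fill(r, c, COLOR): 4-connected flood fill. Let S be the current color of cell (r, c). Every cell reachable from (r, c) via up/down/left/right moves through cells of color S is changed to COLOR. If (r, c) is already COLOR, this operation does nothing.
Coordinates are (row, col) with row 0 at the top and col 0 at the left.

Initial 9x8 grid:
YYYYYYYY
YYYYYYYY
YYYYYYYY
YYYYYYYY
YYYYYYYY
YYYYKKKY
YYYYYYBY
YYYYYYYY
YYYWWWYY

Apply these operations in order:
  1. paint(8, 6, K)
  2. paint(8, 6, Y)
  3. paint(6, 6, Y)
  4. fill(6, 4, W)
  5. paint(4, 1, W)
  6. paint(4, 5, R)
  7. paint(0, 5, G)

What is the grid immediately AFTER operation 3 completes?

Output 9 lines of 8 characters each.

After op 1 paint(8,6,K):
YYYYYYYY
YYYYYYYY
YYYYYYYY
YYYYYYYY
YYYYYYYY
YYYYKKKY
YYYYYYBY
YYYYYYYY
YYYWWWKY
After op 2 paint(8,6,Y):
YYYYYYYY
YYYYYYYY
YYYYYYYY
YYYYYYYY
YYYYYYYY
YYYYKKKY
YYYYYYBY
YYYYYYYY
YYYWWWYY
After op 3 paint(6,6,Y):
YYYYYYYY
YYYYYYYY
YYYYYYYY
YYYYYYYY
YYYYYYYY
YYYYKKKY
YYYYYYYY
YYYYYYYY
YYYWWWYY

Answer: YYYYYYYY
YYYYYYYY
YYYYYYYY
YYYYYYYY
YYYYYYYY
YYYYKKKY
YYYYYYYY
YYYYYYYY
YYYWWWYY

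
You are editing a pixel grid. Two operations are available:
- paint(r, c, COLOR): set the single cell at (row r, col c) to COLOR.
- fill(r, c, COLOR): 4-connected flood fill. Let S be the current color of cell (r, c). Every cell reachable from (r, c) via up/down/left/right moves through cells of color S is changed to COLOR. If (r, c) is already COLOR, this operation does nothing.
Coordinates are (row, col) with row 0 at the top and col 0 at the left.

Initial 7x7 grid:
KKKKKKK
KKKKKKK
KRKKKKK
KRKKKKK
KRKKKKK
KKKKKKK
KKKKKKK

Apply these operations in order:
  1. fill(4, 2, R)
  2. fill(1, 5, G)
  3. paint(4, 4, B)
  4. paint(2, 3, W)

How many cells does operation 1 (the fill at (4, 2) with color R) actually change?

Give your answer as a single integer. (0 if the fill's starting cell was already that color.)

After op 1 fill(4,2,R) [46 cells changed]:
RRRRRRR
RRRRRRR
RRRRRRR
RRRRRRR
RRRRRRR
RRRRRRR
RRRRRRR

Answer: 46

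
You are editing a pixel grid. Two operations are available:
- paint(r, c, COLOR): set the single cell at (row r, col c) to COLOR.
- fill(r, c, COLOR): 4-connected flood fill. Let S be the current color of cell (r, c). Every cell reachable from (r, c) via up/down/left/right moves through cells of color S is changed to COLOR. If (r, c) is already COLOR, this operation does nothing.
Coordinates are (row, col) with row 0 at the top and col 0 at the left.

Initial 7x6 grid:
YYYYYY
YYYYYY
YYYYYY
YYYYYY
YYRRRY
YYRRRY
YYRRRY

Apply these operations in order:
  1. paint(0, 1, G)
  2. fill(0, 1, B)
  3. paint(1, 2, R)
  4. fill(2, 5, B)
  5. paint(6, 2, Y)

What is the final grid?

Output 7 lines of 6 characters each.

Answer: BBBBBB
BBRBBB
BBBBBB
BBBBBB
BBRRRB
BBRRRB
BBYRRB

Derivation:
After op 1 paint(0,1,G):
YGYYYY
YYYYYY
YYYYYY
YYYYYY
YYRRRY
YYRRRY
YYRRRY
After op 2 fill(0,1,B) [1 cells changed]:
YBYYYY
YYYYYY
YYYYYY
YYYYYY
YYRRRY
YYRRRY
YYRRRY
After op 3 paint(1,2,R):
YBYYYY
YYRYYY
YYYYYY
YYYYYY
YYRRRY
YYRRRY
YYRRRY
After op 4 fill(2,5,B) [31 cells changed]:
BBBBBB
BBRBBB
BBBBBB
BBBBBB
BBRRRB
BBRRRB
BBRRRB
After op 5 paint(6,2,Y):
BBBBBB
BBRBBB
BBBBBB
BBBBBB
BBRRRB
BBRRRB
BBYRRB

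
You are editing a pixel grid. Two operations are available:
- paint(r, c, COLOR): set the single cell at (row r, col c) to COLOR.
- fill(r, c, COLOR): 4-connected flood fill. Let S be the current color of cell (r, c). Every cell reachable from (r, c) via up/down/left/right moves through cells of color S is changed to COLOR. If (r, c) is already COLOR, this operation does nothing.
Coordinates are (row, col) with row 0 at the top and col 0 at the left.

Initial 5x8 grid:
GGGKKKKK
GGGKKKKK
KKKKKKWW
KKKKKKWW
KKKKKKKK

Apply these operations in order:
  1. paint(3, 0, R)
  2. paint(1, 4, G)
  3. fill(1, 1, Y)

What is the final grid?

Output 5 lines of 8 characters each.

After op 1 paint(3,0,R):
GGGKKKKK
GGGKKKKK
KKKKKKWW
RKKKKKWW
KKKKKKKK
After op 2 paint(1,4,G):
GGGKKKKK
GGGKGKKK
KKKKKKWW
RKKKKKWW
KKKKKKKK
After op 3 fill(1,1,Y) [6 cells changed]:
YYYKKKKK
YYYKGKKK
KKKKKKWW
RKKKKKWW
KKKKKKKK

Answer: YYYKKKKK
YYYKGKKK
KKKKKKWW
RKKKKKWW
KKKKKKKK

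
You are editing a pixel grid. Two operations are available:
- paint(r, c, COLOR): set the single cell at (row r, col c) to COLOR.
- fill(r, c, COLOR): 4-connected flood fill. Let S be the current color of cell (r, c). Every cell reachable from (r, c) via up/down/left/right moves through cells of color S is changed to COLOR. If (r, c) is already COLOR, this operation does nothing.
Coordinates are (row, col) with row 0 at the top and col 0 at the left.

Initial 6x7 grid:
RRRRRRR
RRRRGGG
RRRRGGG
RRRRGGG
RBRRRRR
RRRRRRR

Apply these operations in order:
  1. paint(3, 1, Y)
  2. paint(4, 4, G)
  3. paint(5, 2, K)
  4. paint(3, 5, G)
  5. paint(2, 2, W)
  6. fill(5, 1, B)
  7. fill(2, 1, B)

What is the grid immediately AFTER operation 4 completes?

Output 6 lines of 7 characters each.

Answer: RRRRRRR
RRRRGGG
RRRRGGG
RYRRGGG
RBRRGRR
RRKRRRR

Derivation:
After op 1 paint(3,1,Y):
RRRRRRR
RRRRGGG
RRRRGGG
RYRRGGG
RBRRRRR
RRRRRRR
After op 2 paint(4,4,G):
RRRRRRR
RRRRGGG
RRRRGGG
RYRRGGG
RBRRGRR
RRRRRRR
After op 3 paint(5,2,K):
RRRRRRR
RRRRGGG
RRRRGGG
RYRRGGG
RBRRGRR
RRKRRRR
After op 4 paint(3,5,G):
RRRRRRR
RRRRGGG
RRRRGGG
RYRRGGG
RBRRGRR
RRKRRRR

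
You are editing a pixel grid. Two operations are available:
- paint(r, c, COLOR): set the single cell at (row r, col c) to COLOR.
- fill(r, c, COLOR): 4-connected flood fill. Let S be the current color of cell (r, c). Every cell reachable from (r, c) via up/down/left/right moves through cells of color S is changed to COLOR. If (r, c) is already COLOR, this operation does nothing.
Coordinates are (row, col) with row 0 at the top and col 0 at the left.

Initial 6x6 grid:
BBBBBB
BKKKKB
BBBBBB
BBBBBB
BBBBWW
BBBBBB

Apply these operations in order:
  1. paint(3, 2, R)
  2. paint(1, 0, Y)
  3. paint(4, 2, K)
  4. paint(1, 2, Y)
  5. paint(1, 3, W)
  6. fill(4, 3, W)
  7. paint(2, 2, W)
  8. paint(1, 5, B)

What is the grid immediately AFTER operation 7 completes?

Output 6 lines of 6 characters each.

After op 1 paint(3,2,R):
BBBBBB
BKKKKB
BBBBBB
BBRBBB
BBBBWW
BBBBBB
After op 2 paint(1,0,Y):
BBBBBB
YKKKKB
BBBBBB
BBRBBB
BBBBWW
BBBBBB
After op 3 paint(4,2,K):
BBBBBB
YKKKKB
BBBBBB
BBRBBB
BBKBWW
BBBBBB
After op 4 paint(1,2,Y):
BBBBBB
YKYKKB
BBBBBB
BBRBBB
BBKBWW
BBBBBB
After op 5 paint(1,3,W):
BBBBBB
YKYWKB
BBBBBB
BBRBBB
BBKBWW
BBBBBB
After op 6 fill(4,3,W) [27 cells changed]:
WWWWWW
YKYWKW
WWWWWW
WWRWWW
WWKWWW
WWWWWW
After op 7 paint(2,2,W):
WWWWWW
YKYWKW
WWWWWW
WWRWWW
WWKWWW
WWWWWW

Answer: WWWWWW
YKYWKW
WWWWWW
WWRWWW
WWKWWW
WWWWWW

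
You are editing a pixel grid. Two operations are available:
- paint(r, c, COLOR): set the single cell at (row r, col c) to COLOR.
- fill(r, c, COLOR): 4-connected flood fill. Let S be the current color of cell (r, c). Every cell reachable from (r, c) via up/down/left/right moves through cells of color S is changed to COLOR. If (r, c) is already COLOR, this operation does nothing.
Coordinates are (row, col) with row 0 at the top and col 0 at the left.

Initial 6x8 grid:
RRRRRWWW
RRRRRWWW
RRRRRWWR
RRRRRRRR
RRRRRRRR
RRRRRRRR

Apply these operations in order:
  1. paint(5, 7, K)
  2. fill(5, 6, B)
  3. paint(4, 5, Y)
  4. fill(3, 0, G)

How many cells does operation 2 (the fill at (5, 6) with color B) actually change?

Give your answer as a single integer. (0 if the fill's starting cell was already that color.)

After op 1 paint(5,7,K):
RRRRRWWW
RRRRRWWW
RRRRRWWR
RRRRRRRR
RRRRRRRR
RRRRRRRK
After op 2 fill(5,6,B) [39 cells changed]:
BBBBBWWW
BBBBBWWW
BBBBBWWB
BBBBBBBB
BBBBBBBB
BBBBBBBK

Answer: 39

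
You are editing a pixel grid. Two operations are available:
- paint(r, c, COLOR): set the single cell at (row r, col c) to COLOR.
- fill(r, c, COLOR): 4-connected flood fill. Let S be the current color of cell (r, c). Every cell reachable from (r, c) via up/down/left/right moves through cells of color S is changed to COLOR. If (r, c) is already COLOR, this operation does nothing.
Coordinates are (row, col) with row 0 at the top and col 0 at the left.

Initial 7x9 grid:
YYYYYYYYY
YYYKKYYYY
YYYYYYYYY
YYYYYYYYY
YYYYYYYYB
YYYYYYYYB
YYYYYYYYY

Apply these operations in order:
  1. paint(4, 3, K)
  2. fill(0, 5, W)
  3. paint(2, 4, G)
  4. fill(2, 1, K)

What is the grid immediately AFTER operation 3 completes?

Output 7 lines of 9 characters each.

After op 1 paint(4,3,K):
YYYYYYYYY
YYYKKYYYY
YYYYYYYYY
YYYYYYYYY
YYYKYYYYB
YYYYYYYYB
YYYYYYYYY
After op 2 fill(0,5,W) [58 cells changed]:
WWWWWWWWW
WWWKKWWWW
WWWWWWWWW
WWWWWWWWW
WWWKWWWWB
WWWWWWWWB
WWWWWWWWW
After op 3 paint(2,4,G):
WWWWWWWWW
WWWKKWWWW
WWWWGWWWW
WWWWWWWWW
WWWKWWWWB
WWWWWWWWB
WWWWWWWWW

Answer: WWWWWWWWW
WWWKKWWWW
WWWWGWWWW
WWWWWWWWW
WWWKWWWWB
WWWWWWWWB
WWWWWWWWW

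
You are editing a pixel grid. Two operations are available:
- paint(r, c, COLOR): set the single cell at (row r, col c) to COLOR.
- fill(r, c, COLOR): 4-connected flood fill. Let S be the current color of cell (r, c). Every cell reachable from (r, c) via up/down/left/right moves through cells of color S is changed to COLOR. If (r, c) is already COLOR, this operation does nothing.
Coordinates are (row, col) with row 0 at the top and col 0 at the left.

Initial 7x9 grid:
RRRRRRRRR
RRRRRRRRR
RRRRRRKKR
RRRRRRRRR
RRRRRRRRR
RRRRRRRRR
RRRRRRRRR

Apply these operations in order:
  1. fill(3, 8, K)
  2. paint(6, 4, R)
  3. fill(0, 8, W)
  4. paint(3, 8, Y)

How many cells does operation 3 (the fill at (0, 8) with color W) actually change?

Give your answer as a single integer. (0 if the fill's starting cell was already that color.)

Answer: 62

Derivation:
After op 1 fill(3,8,K) [61 cells changed]:
KKKKKKKKK
KKKKKKKKK
KKKKKKKKK
KKKKKKKKK
KKKKKKKKK
KKKKKKKKK
KKKKKKKKK
After op 2 paint(6,4,R):
KKKKKKKKK
KKKKKKKKK
KKKKKKKKK
KKKKKKKKK
KKKKKKKKK
KKKKKKKKK
KKKKRKKKK
After op 3 fill(0,8,W) [62 cells changed]:
WWWWWWWWW
WWWWWWWWW
WWWWWWWWW
WWWWWWWWW
WWWWWWWWW
WWWWWWWWW
WWWWRWWWW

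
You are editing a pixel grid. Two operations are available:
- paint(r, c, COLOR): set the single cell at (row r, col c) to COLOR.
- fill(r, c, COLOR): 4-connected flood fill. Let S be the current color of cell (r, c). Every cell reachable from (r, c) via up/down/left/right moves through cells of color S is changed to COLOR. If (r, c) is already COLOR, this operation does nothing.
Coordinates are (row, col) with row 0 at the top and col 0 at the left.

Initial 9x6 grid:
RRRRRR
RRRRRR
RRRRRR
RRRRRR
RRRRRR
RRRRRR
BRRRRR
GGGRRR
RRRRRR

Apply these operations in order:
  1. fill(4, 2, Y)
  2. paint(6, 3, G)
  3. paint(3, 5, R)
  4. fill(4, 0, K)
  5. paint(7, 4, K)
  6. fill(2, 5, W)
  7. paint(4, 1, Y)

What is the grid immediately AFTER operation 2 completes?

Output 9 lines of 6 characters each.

Answer: YYYYYY
YYYYYY
YYYYYY
YYYYYY
YYYYYY
YYYYYY
BYYGYY
GGGYYY
YYYYYY

Derivation:
After op 1 fill(4,2,Y) [50 cells changed]:
YYYYYY
YYYYYY
YYYYYY
YYYYYY
YYYYYY
YYYYYY
BYYYYY
GGGYYY
YYYYYY
After op 2 paint(6,3,G):
YYYYYY
YYYYYY
YYYYYY
YYYYYY
YYYYYY
YYYYYY
BYYGYY
GGGYYY
YYYYYY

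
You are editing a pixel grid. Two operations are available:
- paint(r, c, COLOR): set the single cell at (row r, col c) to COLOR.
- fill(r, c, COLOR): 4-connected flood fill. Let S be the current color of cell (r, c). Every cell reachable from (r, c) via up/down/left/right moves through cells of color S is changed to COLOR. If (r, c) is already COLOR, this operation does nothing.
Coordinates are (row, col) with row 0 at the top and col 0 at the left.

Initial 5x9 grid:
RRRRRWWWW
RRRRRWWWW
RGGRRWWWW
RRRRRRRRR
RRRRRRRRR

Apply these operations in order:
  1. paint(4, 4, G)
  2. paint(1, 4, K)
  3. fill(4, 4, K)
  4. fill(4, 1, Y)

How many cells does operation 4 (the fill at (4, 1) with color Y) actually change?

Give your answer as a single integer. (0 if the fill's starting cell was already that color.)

Answer: 29

Derivation:
After op 1 paint(4,4,G):
RRRRRWWWW
RRRRRWWWW
RGGRRWWWW
RRRRRRRRR
RRRRGRRRR
After op 2 paint(1,4,K):
RRRRRWWWW
RRRRKWWWW
RGGRRWWWW
RRRRRRRRR
RRRRGRRRR
After op 3 fill(4,4,K) [1 cells changed]:
RRRRRWWWW
RRRRKWWWW
RGGRRWWWW
RRRRRRRRR
RRRRKRRRR
After op 4 fill(4,1,Y) [29 cells changed]:
YYYYYWWWW
YYYYKWWWW
YGGYYWWWW
YYYYYYYYY
YYYYKYYYY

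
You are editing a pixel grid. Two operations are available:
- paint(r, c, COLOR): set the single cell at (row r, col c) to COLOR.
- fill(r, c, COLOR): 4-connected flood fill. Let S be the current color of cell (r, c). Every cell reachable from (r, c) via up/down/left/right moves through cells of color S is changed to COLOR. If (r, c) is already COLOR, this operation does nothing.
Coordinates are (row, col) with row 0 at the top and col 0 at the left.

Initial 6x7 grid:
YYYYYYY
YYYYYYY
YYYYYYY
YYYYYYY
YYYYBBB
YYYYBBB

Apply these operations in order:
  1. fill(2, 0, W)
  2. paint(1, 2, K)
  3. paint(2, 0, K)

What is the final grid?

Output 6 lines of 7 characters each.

Answer: WWWWWWW
WWKWWWW
KWWWWWW
WWWWWWW
WWWWBBB
WWWWBBB

Derivation:
After op 1 fill(2,0,W) [36 cells changed]:
WWWWWWW
WWWWWWW
WWWWWWW
WWWWWWW
WWWWBBB
WWWWBBB
After op 2 paint(1,2,K):
WWWWWWW
WWKWWWW
WWWWWWW
WWWWWWW
WWWWBBB
WWWWBBB
After op 3 paint(2,0,K):
WWWWWWW
WWKWWWW
KWWWWWW
WWWWWWW
WWWWBBB
WWWWBBB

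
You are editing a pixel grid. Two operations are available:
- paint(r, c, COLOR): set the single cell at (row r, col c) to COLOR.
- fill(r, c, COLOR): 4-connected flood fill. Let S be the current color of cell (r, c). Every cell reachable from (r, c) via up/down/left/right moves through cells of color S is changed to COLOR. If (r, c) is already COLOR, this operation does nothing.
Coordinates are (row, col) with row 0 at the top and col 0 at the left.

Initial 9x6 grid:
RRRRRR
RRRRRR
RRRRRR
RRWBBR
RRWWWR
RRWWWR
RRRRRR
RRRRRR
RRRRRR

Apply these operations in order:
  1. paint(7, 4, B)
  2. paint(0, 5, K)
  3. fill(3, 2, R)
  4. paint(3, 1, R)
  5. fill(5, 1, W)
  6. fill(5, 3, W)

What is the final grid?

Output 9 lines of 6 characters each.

Answer: WWWWWK
WWWWWW
WWWWWW
WWWBBW
WWWWWW
WWWWWW
WWWWWW
WWWWBW
WWWWWW

Derivation:
After op 1 paint(7,4,B):
RRRRRR
RRRRRR
RRRRRR
RRWBBR
RRWWWR
RRWWWR
RRRRRR
RRRRBR
RRRRRR
After op 2 paint(0,5,K):
RRRRRK
RRRRRR
RRRRRR
RRWBBR
RRWWWR
RRWWWR
RRRRRR
RRRRBR
RRRRRR
After op 3 fill(3,2,R) [7 cells changed]:
RRRRRK
RRRRRR
RRRRRR
RRRBBR
RRRRRR
RRRRRR
RRRRRR
RRRRBR
RRRRRR
After op 4 paint(3,1,R):
RRRRRK
RRRRRR
RRRRRR
RRRBBR
RRRRRR
RRRRRR
RRRRRR
RRRRBR
RRRRRR
After op 5 fill(5,1,W) [50 cells changed]:
WWWWWK
WWWWWW
WWWWWW
WWWBBW
WWWWWW
WWWWWW
WWWWWW
WWWWBW
WWWWWW
After op 6 fill(5,3,W) [0 cells changed]:
WWWWWK
WWWWWW
WWWWWW
WWWBBW
WWWWWW
WWWWWW
WWWWWW
WWWWBW
WWWWWW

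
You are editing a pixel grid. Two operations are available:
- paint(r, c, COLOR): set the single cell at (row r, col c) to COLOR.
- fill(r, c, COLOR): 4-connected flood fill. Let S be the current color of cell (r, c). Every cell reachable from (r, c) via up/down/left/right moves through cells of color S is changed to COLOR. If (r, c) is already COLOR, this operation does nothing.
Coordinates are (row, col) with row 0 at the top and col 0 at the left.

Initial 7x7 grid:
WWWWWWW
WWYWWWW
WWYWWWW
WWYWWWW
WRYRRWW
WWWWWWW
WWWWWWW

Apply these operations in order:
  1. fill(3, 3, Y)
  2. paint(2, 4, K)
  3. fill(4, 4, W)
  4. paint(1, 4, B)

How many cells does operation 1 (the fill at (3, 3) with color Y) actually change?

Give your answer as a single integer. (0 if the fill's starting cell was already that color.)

After op 1 fill(3,3,Y) [42 cells changed]:
YYYYYYY
YYYYYYY
YYYYYYY
YYYYYYY
YRYRRYY
YYYYYYY
YYYYYYY

Answer: 42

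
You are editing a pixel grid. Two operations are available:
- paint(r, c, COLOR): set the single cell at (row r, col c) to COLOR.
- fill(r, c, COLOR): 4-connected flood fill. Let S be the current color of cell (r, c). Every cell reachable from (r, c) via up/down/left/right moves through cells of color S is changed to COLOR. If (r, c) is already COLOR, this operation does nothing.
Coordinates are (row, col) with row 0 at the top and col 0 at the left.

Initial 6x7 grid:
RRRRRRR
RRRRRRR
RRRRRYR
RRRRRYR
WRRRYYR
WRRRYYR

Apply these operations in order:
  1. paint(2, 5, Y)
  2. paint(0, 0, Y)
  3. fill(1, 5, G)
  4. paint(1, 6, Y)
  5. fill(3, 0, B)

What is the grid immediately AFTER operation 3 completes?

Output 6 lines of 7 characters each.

Answer: YGGGGGG
GGGGGGG
GGGGGYG
GGGGGYG
WGGGYYG
WGGGYYG

Derivation:
After op 1 paint(2,5,Y):
RRRRRRR
RRRRRRR
RRRRRYR
RRRRRYR
WRRRYYR
WRRRYYR
After op 2 paint(0,0,Y):
YRRRRRR
RRRRRRR
RRRRRYR
RRRRRYR
WRRRYYR
WRRRYYR
After op 3 fill(1,5,G) [33 cells changed]:
YGGGGGG
GGGGGGG
GGGGGYG
GGGGGYG
WGGGYYG
WGGGYYG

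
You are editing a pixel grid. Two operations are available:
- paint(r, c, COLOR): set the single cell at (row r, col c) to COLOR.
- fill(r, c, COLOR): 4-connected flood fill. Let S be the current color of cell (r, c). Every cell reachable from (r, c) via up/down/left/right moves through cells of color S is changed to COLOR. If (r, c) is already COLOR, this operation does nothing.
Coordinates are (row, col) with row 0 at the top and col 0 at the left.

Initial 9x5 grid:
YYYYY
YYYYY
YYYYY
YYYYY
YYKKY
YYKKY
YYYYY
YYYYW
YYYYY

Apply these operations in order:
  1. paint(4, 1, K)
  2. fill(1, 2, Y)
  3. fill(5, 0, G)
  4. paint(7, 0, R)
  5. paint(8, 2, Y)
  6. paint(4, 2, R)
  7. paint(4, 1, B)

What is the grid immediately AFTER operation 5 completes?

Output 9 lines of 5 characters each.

After op 1 paint(4,1,K):
YYYYY
YYYYY
YYYYY
YYYYY
YKKKY
YYKKY
YYYYY
YYYYW
YYYYY
After op 2 fill(1,2,Y) [0 cells changed]:
YYYYY
YYYYY
YYYYY
YYYYY
YKKKY
YYKKY
YYYYY
YYYYW
YYYYY
After op 3 fill(5,0,G) [39 cells changed]:
GGGGG
GGGGG
GGGGG
GGGGG
GKKKG
GGKKG
GGGGG
GGGGW
GGGGG
After op 4 paint(7,0,R):
GGGGG
GGGGG
GGGGG
GGGGG
GKKKG
GGKKG
GGGGG
RGGGW
GGGGG
After op 5 paint(8,2,Y):
GGGGG
GGGGG
GGGGG
GGGGG
GKKKG
GGKKG
GGGGG
RGGGW
GGYGG

Answer: GGGGG
GGGGG
GGGGG
GGGGG
GKKKG
GGKKG
GGGGG
RGGGW
GGYGG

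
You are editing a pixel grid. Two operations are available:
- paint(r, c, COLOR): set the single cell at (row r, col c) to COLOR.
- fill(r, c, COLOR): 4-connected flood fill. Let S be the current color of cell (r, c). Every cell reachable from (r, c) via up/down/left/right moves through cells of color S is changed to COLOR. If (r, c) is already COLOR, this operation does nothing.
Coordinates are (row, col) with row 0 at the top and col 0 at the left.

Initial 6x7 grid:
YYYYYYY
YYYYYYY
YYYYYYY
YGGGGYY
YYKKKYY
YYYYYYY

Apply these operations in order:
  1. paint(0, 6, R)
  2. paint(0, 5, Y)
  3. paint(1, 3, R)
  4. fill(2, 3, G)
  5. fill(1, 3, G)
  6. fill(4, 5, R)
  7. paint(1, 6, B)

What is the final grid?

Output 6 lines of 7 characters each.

Answer: RRRRRRR
RRRRRRB
RRRRRRR
RRRRRRR
RRKKKRR
RRRRRRR

Derivation:
After op 1 paint(0,6,R):
YYYYYYR
YYYYYYY
YYYYYYY
YGGGGYY
YYKKKYY
YYYYYYY
After op 2 paint(0,5,Y):
YYYYYYR
YYYYYYY
YYYYYYY
YGGGGYY
YYKKKYY
YYYYYYY
After op 3 paint(1,3,R):
YYYYYYR
YYYRYYY
YYYYYYY
YGGGGYY
YYKKKYY
YYYYYYY
After op 4 fill(2,3,G) [33 cells changed]:
GGGGGGR
GGGRGGG
GGGGGGG
GGGGGGG
GGKKKGG
GGGGGGG
After op 5 fill(1,3,G) [1 cells changed]:
GGGGGGR
GGGGGGG
GGGGGGG
GGGGGGG
GGKKKGG
GGGGGGG
After op 6 fill(4,5,R) [38 cells changed]:
RRRRRRR
RRRRRRR
RRRRRRR
RRRRRRR
RRKKKRR
RRRRRRR
After op 7 paint(1,6,B):
RRRRRRR
RRRRRRB
RRRRRRR
RRRRRRR
RRKKKRR
RRRRRRR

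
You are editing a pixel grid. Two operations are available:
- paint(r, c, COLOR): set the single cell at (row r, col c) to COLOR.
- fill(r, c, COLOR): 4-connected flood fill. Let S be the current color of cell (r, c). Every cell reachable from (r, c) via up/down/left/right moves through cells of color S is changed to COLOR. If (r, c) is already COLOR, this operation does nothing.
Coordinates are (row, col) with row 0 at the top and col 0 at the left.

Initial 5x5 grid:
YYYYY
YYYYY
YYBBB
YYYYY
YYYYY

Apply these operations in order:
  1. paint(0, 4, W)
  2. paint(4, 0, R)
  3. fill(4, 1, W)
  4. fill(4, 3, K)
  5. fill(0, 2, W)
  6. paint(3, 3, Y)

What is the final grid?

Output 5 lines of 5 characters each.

Answer: WWWWW
WWWWW
WWBBB
WWWYW
RWWWW

Derivation:
After op 1 paint(0,4,W):
YYYYW
YYYYY
YYBBB
YYYYY
YYYYY
After op 2 paint(4,0,R):
YYYYW
YYYYY
YYBBB
YYYYY
RYYYY
After op 3 fill(4,1,W) [20 cells changed]:
WWWWW
WWWWW
WWBBB
WWWWW
RWWWW
After op 4 fill(4,3,K) [21 cells changed]:
KKKKK
KKKKK
KKBBB
KKKKK
RKKKK
After op 5 fill(0,2,W) [21 cells changed]:
WWWWW
WWWWW
WWBBB
WWWWW
RWWWW
After op 6 paint(3,3,Y):
WWWWW
WWWWW
WWBBB
WWWYW
RWWWW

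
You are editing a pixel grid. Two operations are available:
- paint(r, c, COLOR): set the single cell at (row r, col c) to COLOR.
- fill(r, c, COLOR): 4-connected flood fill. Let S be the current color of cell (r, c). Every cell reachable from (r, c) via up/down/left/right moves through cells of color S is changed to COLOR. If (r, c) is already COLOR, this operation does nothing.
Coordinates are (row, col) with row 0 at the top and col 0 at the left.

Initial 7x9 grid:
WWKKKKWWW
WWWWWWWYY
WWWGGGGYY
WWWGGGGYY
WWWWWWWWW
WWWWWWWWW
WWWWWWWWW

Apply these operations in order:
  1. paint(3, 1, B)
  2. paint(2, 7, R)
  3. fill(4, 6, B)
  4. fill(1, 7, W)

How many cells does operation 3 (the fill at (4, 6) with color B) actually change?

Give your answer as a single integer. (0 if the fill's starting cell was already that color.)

Answer: 44

Derivation:
After op 1 paint(3,1,B):
WWKKKKWWW
WWWWWWWYY
WWWGGGGYY
WBWGGGGYY
WWWWWWWWW
WWWWWWWWW
WWWWWWWWW
After op 2 paint(2,7,R):
WWKKKKWWW
WWWWWWWYY
WWWGGGGRY
WBWGGGGYY
WWWWWWWWW
WWWWWWWWW
WWWWWWWWW
After op 3 fill(4,6,B) [44 cells changed]:
BBKKKKBBB
BBBBBBBYY
BBBGGGGRY
BBBGGGGYY
BBBBBBBBB
BBBBBBBBB
BBBBBBBBB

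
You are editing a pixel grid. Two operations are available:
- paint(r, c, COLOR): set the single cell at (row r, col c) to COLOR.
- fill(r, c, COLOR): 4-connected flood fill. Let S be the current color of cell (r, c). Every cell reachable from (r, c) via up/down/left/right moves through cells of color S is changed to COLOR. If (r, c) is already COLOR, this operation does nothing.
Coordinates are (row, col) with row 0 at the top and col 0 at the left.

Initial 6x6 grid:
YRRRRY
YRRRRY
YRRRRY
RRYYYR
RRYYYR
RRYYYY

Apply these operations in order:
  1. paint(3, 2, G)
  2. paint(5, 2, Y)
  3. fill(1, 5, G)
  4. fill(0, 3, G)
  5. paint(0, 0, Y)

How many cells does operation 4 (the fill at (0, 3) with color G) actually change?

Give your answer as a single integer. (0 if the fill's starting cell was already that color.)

Answer: 18

Derivation:
After op 1 paint(3,2,G):
YRRRRY
YRRRRY
YRRRRY
RRGYYR
RRYYYR
RRYYYY
After op 2 paint(5,2,Y):
YRRRRY
YRRRRY
YRRRRY
RRGYYR
RRYYYR
RRYYYY
After op 3 fill(1,5,G) [3 cells changed]:
YRRRRG
YRRRRG
YRRRRG
RRGYYR
RRYYYR
RRYYYY
After op 4 fill(0,3,G) [18 cells changed]:
YGGGGG
YGGGGG
YGGGGG
GGGYYR
GGYYYR
GGYYYY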